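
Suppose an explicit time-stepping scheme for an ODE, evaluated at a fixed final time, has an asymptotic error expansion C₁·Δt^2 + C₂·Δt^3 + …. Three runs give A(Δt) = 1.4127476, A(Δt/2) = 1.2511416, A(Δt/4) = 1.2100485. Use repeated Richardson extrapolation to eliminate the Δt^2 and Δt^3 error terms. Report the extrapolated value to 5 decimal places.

First eliminate the Δt^2 term (factor 2^2 = 4):
  B₁ = (4·1.2511416 − 1.4127476)/3 = 1.1972729
  B₂ = (4·1.2100485 − 1.2511416)/3 = 1.1963508
Then eliminate the Δt^3 term (factor 2^3 = 8):
  (8·1.1963508 − 1.1972729)/7 = 1.1962191

1.19622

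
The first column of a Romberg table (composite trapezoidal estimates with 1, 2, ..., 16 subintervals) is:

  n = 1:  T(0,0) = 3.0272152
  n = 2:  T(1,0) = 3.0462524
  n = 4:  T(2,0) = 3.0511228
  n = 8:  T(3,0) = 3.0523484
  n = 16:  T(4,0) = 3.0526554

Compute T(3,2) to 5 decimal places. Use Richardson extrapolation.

3.05276

Richardson extrapolation on the trapezoidal column (denominator 4−1=3):
T(2,1) = 3.0511228 + (3.0511228 − 3.0462524)/3 = 3.0527463
T(3,1) = 3.0523484 + (3.0523484 − 3.0511228)/3 = 3.0527569
T(3,2) = 3.0527569 + (3.0527569 − 3.0527463)/15 = 3.0527576
(Column j=1 coincides with Simpson's rule on the same nodes.)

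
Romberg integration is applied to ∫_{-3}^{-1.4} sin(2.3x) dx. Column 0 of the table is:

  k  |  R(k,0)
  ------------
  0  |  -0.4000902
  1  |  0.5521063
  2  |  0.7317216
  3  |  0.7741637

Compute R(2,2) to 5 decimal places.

Richardson extrapolation on the trapezoidal column (denominator 4−1=3):
R(1,1) = 0.5521063 + (0.5521063 − (-0.4000902))/3 = 0.8695051
R(2,1) = 0.7317216 + (0.7317216 − 0.5521063)/3 = 0.7915934
R(2,2) = 0.7915934 + (0.7915934 − 0.8695051)/15 = 0.7863993

0.78640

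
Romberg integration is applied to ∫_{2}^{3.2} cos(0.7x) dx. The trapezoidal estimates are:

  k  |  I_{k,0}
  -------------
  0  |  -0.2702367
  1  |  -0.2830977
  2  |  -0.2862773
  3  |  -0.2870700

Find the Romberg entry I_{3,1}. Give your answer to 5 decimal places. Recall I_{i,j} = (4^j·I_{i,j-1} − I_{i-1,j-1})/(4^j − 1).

-0.28733

Richardson extrapolation on the trapezoidal column (denominator 4−1=3):
I_{3,1} = (4·(-0.2870700) − (-0.2862773)) / 3 = -0.2873342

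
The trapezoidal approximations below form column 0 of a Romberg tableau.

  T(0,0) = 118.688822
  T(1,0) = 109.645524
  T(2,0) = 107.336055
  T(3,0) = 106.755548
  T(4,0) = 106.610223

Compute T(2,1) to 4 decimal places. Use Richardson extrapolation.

106.5662

Richardson extrapolation on the trapezoidal column (denominator 4−1=3):
T(2,1) = (4·107.336055 − 109.645524) / 3 = 106.566232
(Column j=1 coincides with Simpson's rule on the same nodes.)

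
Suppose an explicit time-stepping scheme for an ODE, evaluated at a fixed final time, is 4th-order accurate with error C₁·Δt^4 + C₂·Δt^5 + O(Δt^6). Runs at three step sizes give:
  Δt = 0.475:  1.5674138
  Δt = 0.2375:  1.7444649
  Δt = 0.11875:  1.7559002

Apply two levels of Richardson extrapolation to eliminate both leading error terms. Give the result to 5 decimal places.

First eliminate the Δt^4 term (factor 2^4 = 16):
  B₁ = (16·1.7444649 − 1.5674138)/15 = 1.7562683
  B₂ = (16·1.7559002 − 1.7444649)/15 = 1.7566626
Then eliminate the Δt^5 term (factor 2^5 = 32):
  (32·1.7566626 − 1.7562683)/31 = 1.7566753

1.75668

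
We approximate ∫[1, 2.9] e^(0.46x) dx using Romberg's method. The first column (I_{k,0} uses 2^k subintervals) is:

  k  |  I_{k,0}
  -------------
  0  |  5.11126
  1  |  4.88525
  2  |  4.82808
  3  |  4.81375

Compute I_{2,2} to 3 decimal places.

I_{1,1} = (4·4.88525 − 5.11126) / 3 = 4.80991
I_{2,1} = 4.82808 + (4.82808 − 4.88525)/3 = 4.80902
I_{2,2} = (16·4.80902 − 4.80991) / 15 = 4.80896

4.809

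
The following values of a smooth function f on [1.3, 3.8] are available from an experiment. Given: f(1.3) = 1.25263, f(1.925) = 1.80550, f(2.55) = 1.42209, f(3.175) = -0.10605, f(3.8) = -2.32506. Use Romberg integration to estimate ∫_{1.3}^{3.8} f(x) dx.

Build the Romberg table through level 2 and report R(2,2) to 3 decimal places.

1.776

R(0,0) (trapezoid, 1 panel, h=2.5000): -1.34054
R(1,0) (trapezoid, 2 panels, h=1.2500): 1.10734
R(2,0) (trapezoid, 4 panels, h=0.6250): 1.61583
R(1,1) = 1.10734 + (1.10734 − (-1.34054))/3 = 1.92330
R(2,1) = 1.61583 + (1.61583 − 1.10734)/3 = 1.78533
R(2,2) = 1.78533 + (1.78533 − 1.92330)/15 = 1.77613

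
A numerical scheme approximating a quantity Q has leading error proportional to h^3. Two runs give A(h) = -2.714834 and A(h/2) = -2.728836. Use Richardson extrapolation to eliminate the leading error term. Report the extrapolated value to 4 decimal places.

-2.7308

The leading error scales as h^3; refining by a factor of 2 reduces it by 2^3 = 8.
Extrapolated value = (8·A(h/2) − A(h)) / (8 − 1)
= (8·(-2.728836) − (-2.714834)) / 7
= -19.115854 / 7 = -2.730836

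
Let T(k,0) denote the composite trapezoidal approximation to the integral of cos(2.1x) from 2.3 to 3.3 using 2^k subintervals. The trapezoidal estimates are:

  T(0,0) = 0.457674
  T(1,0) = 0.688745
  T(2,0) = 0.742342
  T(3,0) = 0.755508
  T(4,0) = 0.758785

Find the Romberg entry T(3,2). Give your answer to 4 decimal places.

Richardson extrapolation on the trapezoidal column (denominator 4−1=3):
T(2,1) = 0.742342 + (0.742342 − 0.688745)/3 = 0.760208
T(3,1) = (4·0.755508 − 0.742342) / 3 = 0.759897
T(3,2) = 0.759897 + (0.759897 − 0.760208)/15 = 0.759876

0.7599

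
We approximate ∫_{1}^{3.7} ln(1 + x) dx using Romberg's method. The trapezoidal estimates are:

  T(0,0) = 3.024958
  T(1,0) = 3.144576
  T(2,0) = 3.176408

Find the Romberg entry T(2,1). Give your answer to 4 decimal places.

Richardson extrapolation on the trapezoidal column (denominator 4−1=3):
T(2,1) = (4·3.176408 − 3.144576) / 3 = 3.187019

3.1870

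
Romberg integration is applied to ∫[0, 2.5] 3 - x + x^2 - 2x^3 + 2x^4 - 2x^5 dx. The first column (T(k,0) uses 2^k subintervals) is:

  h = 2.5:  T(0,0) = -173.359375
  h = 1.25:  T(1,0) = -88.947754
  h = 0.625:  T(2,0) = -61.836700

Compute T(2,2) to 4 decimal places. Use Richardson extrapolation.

-52.2656

Richardson extrapolation on the trapezoidal column (denominator 4−1=3):
T(1,1) = (4·(-88.947754) − (-173.359375)) / 3 = -60.810547
T(2,1) = (4·(-61.836700) − (-88.947754)) / 3 = -52.799682
T(2,2) = (16·(-52.799682) − (-60.810547)) / 15 = -52.265624
(Column j=1 coincides with Simpson's rule on the same nodes.)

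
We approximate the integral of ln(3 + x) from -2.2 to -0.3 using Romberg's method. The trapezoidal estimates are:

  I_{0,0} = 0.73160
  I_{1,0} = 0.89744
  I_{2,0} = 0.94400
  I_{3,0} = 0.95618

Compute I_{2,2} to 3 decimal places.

Richardson extrapolation on the trapezoidal column (denominator 4−1=3):
I_{1,1} = (4·0.89744 − 0.73160) / 3 = 0.95272
I_{2,1} = (4·0.94400 − 0.89744) / 3 = 0.95952
I_{2,2} = 0.95952 + (0.95952 − 0.95272)/15 = 0.95997

0.960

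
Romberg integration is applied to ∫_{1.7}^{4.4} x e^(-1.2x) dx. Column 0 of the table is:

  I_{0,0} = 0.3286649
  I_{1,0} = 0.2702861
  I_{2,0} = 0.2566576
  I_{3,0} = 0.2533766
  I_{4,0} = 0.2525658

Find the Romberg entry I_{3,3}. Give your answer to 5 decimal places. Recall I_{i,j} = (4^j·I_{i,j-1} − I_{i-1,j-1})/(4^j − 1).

0.25230

I_{1,1} = (4·0.2702861 − 0.3286649) / 3 = 0.2508265
I_{2,1} = (4·0.2566576 − 0.2702861) / 3 = 0.2521148
I_{3,1} = (4·0.2533766 − 0.2566576) / 3 = 0.2522829
I_{2,2} = (16·0.2521148 − 0.2508265) / 15 = 0.2522007
I_{3,2} = (16·0.2522829 − 0.2521148) / 15 = 0.2522941
I_{3,3} = 0.2522941 + (0.2522941 − 0.2522007)/63 = 0.2522956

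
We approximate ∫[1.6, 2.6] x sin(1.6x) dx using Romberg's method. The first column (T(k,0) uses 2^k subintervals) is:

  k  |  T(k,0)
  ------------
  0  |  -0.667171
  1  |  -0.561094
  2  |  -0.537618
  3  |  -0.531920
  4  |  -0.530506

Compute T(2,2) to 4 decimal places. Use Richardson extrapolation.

-0.5301

T(1,1) = -0.561094 + (-0.561094 − (-0.667171))/3 = -0.525735
T(2,1) = (4·(-0.537618) − (-0.561094)) / 3 = -0.529793
T(2,2) = -0.529793 + (-0.529793 − (-0.525735))/15 = -0.530064
(Column j=1 coincides with Simpson's rule on the same nodes.)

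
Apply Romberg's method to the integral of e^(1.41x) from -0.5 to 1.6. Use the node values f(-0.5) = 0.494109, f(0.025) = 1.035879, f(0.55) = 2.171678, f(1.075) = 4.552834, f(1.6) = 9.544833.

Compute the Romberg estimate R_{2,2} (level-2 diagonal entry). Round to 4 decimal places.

6.4207

R_{0,0} (trapezoid, 1 panel, h=2.1000): 10.540889
R_{1,0} (trapezoid, 2 panels, h=1.0500): 7.550706
R_{2,0} (trapezoid, 4 panels, h=0.5250): 6.709428
R_{1,1} = 7.550706 + (7.550706 − 10.540889)/3 = 6.553978
R_{2,1} = 6.709428 + (6.709428 − 7.550706)/3 = 6.429002
R_{2,2} = 6.429002 + (6.429002 − 6.553978)/15 = 6.420670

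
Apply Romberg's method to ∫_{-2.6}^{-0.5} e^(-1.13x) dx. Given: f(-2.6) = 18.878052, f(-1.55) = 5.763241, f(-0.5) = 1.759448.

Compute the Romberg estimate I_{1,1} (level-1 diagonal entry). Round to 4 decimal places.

15.2917

I_{0,0} (trapezoid, 1 panel, h=2.1000): 21.669375
I_{1,0} (trapezoid, 2 panels, h=1.0500): 16.886091
I_{1,1} = 16.886091 + (16.886091 − 21.669375)/3 = 15.291663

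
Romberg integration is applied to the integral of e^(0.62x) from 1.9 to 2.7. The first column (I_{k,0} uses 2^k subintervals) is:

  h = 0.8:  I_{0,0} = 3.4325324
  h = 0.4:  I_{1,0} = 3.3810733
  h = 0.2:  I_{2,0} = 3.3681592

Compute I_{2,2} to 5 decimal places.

I_{1,1} = 3.3810733 + (3.3810733 − 3.4325324)/3 = 3.3639203
I_{2,1} = 3.3681592 + (3.3681592 − 3.3810733)/3 = 3.3638545
I_{2,2} = 3.3638545 + (3.3638545 − 3.3639203)/15 = 3.3638501

3.36385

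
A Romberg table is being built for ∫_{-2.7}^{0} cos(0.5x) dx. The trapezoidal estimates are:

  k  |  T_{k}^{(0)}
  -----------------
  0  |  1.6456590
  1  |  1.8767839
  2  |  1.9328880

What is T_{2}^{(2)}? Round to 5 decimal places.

T_{1}^{(1)} = 1.8767839 + (1.8767839 − 1.6456590)/3 = 1.9538255
T_{2}^{(1)} = 1.9328880 + (1.9328880 − 1.8767839)/3 = 1.9515894
T_{2}^{(2)} = 1.9515894 + (1.9515894 − 1.9538255)/15 = 1.9514403

1.95144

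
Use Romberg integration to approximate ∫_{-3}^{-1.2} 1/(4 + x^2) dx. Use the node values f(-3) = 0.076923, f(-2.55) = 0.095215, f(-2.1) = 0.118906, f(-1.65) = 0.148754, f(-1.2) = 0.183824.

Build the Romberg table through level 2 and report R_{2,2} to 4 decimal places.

R_{0,0} (trapezoid, 1 panel, h=1.8000): 0.234672
R_{1,0} (trapezoid, 2 panels, h=0.9000): 0.224352
R_{2,0} (trapezoid, 4 panels, h=0.4500): 0.221962
R_{1,1} = 0.224352 + (0.224352 − 0.234672)/3 = 0.220912
R_{2,1} = 0.221962 + (0.221962 − 0.224352)/3 = 0.221165
R_{2,2} = 0.221165 + (0.221165 − 0.220912)/15 = 0.221182

0.2212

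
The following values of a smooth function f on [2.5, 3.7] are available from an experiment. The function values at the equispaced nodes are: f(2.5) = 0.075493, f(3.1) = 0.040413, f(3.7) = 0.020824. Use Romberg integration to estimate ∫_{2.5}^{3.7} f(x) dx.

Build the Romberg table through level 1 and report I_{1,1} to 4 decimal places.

0.0516

I_{0,0} (trapezoid, 1 panel, h=1.2000): 0.057790
I_{1,0} (trapezoid, 2 panels, h=0.6000): 0.053143
I_{1,1} = 0.053143 + (0.053143 − 0.057790)/3 = 0.051594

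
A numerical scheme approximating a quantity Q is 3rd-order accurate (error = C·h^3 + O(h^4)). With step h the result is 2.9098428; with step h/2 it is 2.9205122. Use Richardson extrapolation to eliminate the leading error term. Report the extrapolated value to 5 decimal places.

Extrapolated value = (8·A(h/2) − A(h)) / (8 − 1)
= (8·2.9205122 − 2.9098428) / 7
= 20.4542548 / 7 = 2.9220364

2.92204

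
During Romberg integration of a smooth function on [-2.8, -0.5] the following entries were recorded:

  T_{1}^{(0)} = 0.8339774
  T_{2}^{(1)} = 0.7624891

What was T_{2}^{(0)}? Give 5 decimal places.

0.78036

From T_{2}^{(1)} = (4·T_{2}^{(0)} − T_{1}^{(0)})/3, solve for T_{2}^{(0)}:
4·T_{2}^{(0)} = 3·0.7624891 + 0.8339774 = 3.1214447
T_{2}^{(0)} = 0.7803612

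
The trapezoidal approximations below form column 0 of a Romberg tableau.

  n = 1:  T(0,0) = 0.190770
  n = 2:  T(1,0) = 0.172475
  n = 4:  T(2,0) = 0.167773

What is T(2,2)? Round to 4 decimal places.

Richardson extrapolation on the trapezoidal column (denominator 4−1=3):
T(1,1) = (4·0.172475 − 0.190770) / 3 = 0.166377
T(2,1) = (4·0.167773 − 0.172475) / 3 = 0.166206
T(2,2) = 0.166206 + (0.166206 − 0.166377)/15 = 0.166195

0.1662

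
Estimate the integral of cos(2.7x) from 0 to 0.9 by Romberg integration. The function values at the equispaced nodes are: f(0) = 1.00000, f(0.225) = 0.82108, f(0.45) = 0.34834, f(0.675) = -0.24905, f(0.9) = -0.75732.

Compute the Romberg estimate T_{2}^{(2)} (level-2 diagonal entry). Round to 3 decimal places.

0.242

T_{0}^{(0)} (trapezoid, 1 panel, h=0.9000): 0.10921
T_{1}^{(0)} (trapezoid, 2 panels, h=0.4500): 0.21136
T_{2}^{(0)} (trapezoid, 4 panels, h=0.2250): 0.23438
T_{1}^{(1)} = 0.21136 + (0.21136 − 0.10921)/3 = 0.24541
T_{2}^{(1)} = 0.23438 + (0.23438 − 0.21136)/3 = 0.24205
T_{2}^{(2)} = 0.24205 + (0.24205 − 0.24541)/15 = 0.24183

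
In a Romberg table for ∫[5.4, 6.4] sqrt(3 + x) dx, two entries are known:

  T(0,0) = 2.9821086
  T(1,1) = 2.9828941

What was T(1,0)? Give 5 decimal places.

2.98270

From T(1,1) = (4·T(1,0) − T(0,0))/3, solve for T(1,0):
4·T(1,0) = 3·2.9828941 + 2.9821086 = 11.9307909
T(1,0) = 2.9826977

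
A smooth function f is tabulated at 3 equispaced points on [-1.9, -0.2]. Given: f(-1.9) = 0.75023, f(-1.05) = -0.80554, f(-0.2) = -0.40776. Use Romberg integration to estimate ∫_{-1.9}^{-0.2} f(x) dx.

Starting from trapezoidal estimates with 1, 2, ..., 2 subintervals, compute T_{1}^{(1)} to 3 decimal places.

-0.816

T_{0}^{(0)} (trapezoid, 1 panel, h=1.7000): 0.29110
T_{1}^{(0)} (trapezoid, 2 panels, h=0.8500): -0.53916
T_{1}^{(1)} = -0.53916 + (-0.53916 − 0.29110)/3 = -0.81591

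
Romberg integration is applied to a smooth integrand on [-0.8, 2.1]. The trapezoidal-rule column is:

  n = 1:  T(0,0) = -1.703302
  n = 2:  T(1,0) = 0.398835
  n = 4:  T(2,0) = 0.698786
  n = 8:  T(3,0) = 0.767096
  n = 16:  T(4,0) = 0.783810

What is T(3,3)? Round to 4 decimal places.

0.7894

Richardson extrapolation on the trapezoidal column (denominator 4−1=3):
T(1,1) = (4·0.398835 − (-1.703302)) / 3 = 1.099547
T(2,1) = 0.698786 + (0.698786 − 0.398835)/3 = 0.798770
T(3,1) = 0.767096 + (0.767096 − 0.698786)/3 = 0.789866
T(2,2) = 0.798770 + (0.798770 − 1.099547)/15 = 0.778718
T(3,2) = 0.789866 + (0.789866 − 0.798770)/15 = 0.789272
T(3,3) = (64·0.789272 − 0.778718) / 63 = 0.789440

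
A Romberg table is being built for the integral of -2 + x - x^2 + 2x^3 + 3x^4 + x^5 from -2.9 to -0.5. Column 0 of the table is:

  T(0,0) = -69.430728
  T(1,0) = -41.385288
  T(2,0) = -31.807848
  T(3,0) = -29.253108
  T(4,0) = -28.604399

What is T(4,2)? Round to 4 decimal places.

T(3,1) = -29.253108 + (-29.253108 − (-31.807848))/3 = -28.401528
T(4,1) = -28.604399 + (-28.604399 − (-29.253108))/3 = -28.388163
T(4,2) = -28.388163 + (-28.388163 − (-28.401528))/15 = -28.387272

-28.3873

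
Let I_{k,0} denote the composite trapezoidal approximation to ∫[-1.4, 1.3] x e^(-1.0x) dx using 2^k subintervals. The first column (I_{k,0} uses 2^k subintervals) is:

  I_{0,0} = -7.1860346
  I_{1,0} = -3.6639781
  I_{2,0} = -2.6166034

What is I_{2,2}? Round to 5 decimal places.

-2.25265

I_{1,1} = (4·(-3.6639781) − (-7.1860346)) / 3 = -2.4899593
I_{2,1} = -2.6166034 + (-2.6166034 − (-3.6639781))/3 = -2.2674785
I_{2,2} = (16·(-2.2674785) − (-2.4899593)) / 15 = -2.2526464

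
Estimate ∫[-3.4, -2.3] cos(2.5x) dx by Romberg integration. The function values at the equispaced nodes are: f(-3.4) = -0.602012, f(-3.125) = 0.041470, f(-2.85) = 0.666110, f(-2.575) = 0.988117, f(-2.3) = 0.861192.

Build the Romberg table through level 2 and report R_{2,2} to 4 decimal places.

0.5226

R_{0,0} (trapezoid, 1 panel, h=1.1000): 0.142549
R_{1,0} (trapezoid, 2 panels, h=0.5500): 0.437635
R_{2,0} (trapezoid, 4 panels, h=0.2750): 0.501954
R_{1,1} = 0.437635 + (0.437635 − 0.142549)/3 = 0.535997
R_{2,1} = 0.501954 + (0.501954 − 0.437635)/3 = 0.523394
R_{2,2} = 0.523394 + (0.523394 − 0.535997)/15 = 0.522554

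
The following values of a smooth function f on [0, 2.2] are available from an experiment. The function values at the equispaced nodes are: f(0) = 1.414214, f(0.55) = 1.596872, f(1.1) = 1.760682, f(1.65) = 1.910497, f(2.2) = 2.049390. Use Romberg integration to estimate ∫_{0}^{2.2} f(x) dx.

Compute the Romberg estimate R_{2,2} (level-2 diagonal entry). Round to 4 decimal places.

R_{0,0} (trapezoid, 1 panel, h=2.2000): 3.809964
R_{1,0} (trapezoid, 2 panels, h=1.1000): 3.841732
R_{2,0} (trapezoid, 4 panels, h=0.5500): 3.849919
R_{1,1} = 3.841732 + (3.841732 − 3.809964)/3 = 3.852321
R_{2,1} = 3.849919 + (3.849919 − 3.841732)/3 = 3.852648
R_{2,2} = 3.852648 + (3.852648 − 3.852321)/15 = 3.852670

3.8527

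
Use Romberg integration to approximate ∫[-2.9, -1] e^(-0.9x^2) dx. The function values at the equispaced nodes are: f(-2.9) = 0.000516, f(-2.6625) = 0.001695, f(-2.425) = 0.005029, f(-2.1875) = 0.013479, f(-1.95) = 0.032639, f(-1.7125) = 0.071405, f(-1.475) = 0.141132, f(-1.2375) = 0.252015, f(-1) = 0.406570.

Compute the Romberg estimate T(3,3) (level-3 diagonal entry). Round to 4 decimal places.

0.1678

T(0,0) (trapezoid, 1 panel, h=1.9000): 0.386732
T(1,0) (trapezoid, 2 panels, h=0.9500): 0.224373
T(2,0) (trapezoid, 4 panels, h=0.4750): 0.181613
T(3,0) (trapezoid, 8 panels, h=0.2375): 0.171223
T(1,1) = 0.224373 + (0.224373 − 0.386732)/3 = 0.170253
T(2,1) = 0.181613 + (0.181613 − 0.224373)/3 = 0.167360
T(3,1) = 0.171223 + (0.171223 − 0.181613)/3 = 0.167760
T(2,2) = 0.167360 + (0.167360 − 0.170253)/15 = 0.167167
T(3,2) = 0.167760 + (0.167760 − 0.167360)/15 = 0.167787
T(3,3) = 0.167787 + (0.167787 − 0.167167)/63 = 0.167797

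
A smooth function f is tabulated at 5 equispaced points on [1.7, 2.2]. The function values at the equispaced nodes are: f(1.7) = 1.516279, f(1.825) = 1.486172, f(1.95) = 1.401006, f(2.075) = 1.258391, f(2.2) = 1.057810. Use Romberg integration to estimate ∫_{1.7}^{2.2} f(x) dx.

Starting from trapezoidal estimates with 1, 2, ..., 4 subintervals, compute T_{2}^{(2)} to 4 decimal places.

0.6814

T_{0}^{(0)} (trapezoid, 1 panel, h=0.5000): 0.643522
T_{1}^{(0)} (trapezoid, 2 panels, h=0.2500): 0.672013
T_{2}^{(0)} (trapezoid, 4 panels, h=0.1250): 0.679077
T_{1}^{(1)} = 0.672013 + (0.672013 − 0.643522)/3 = 0.681510
T_{2}^{(1)} = 0.679077 + (0.679077 − 0.672013)/3 = 0.681432
T_{2}^{(2)} = 0.681432 + (0.681432 − 0.681510)/15 = 0.681427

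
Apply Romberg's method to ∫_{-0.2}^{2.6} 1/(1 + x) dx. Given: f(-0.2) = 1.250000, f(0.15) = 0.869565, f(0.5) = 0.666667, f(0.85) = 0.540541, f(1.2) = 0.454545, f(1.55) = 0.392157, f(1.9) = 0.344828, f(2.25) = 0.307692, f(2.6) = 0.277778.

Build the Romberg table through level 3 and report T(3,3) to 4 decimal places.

1.5044

T(0,0) (trapezoid, 1 panel, h=2.8000): 2.138889
T(1,0) (trapezoid, 2 panels, h=1.4000): 1.705808
T(2,0) (trapezoid, 4 panels, h=0.7000): 1.560950
T(3,0) (trapezoid, 8 panels, h=0.3500): 1.518959
T(1,1) = 1.705808 + (1.705808 − 2.138889)/3 = 1.561448
T(2,1) = 1.560950 + (1.560950 − 1.705808)/3 = 1.512664
T(3,1) = 1.518959 + (1.518959 − 1.560950)/3 = 1.504962
T(2,2) = 1.512664 + (1.512664 − 1.561448)/15 = 1.509412
T(3,2) = 1.504962 + (1.504962 − 1.512664)/15 = 1.504449
T(3,3) = 1.504449 + (1.504449 − 1.509412)/63 = 1.504370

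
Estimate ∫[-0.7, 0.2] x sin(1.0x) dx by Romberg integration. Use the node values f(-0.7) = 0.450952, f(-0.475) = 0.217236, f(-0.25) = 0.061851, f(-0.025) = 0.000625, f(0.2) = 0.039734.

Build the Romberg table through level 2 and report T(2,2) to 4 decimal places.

0.1115

T(0,0) (trapezoid, 1 panel, h=0.9000): 0.220809
T(1,0) (trapezoid, 2 panels, h=0.4500): 0.138237
T(2,0) (trapezoid, 4 panels, h=0.2250): 0.118137
T(1,1) = 0.138237 + (0.138237 − 0.220809)/3 = 0.110713
T(2,1) = 0.118137 + (0.118137 − 0.138237)/3 = 0.111437
T(2,2) = 0.111437 + (0.111437 − 0.110713)/15 = 0.111485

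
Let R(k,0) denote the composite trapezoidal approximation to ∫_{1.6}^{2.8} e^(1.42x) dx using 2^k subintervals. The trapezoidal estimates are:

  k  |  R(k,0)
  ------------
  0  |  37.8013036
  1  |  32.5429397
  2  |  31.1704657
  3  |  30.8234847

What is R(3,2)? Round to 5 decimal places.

30.70748

Richardson extrapolation on the trapezoidal column (denominator 4−1=3):
R(2,1) = (4·31.1704657 − 32.5429397) / 3 = 30.7129744
R(3,1) = 30.8234847 + (30.8234847 − 31.1704657)/3 = 30.7078244
R(3,2) = 30.7078244 + (30.7078244 − 30.7129744)/15 = 30.7074811
(Column j=1 coincides with Simpson's rule on the same nodes.)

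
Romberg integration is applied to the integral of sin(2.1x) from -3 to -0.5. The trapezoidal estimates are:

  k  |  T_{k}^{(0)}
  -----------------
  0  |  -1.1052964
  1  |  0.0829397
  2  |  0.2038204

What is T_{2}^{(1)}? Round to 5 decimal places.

0.24411

T_{2}^{(1)} = (4·0.2038204 − 0.0829397) / 3 = 0.2441140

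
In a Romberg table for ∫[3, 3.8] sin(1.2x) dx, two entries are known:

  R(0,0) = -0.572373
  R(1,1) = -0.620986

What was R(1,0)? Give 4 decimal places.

From R(1,1) = (4·R(1,0) − R(0,0))/3, solve for R(1,0):
4·R(1,0) = 3·(-0.620986) + (-0.572373) = -2.435331
R(1,0) = -0.608833

-0.6088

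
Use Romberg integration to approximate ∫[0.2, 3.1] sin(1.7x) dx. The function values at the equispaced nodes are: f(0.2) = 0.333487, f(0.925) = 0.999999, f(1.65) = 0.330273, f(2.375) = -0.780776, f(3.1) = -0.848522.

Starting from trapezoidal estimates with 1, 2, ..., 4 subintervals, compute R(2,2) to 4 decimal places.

0.2376

R(0,0) (trapezoid, 1 panel, h=2.9000): -0.746801
R(1,0) (trapezoid, 2 panels, h=1.4500): 0.105495
R(2,0) (trapezoid, 4 panels, h=0.7250): 0.211684
R(1,1) = 0.105495 + (0.105495 − (-0.746801))/3 = 0.389594
R(2,1) = 0.211684 + (0.211684 − 0.105495)/3 = 0.247080
R(2,2) = 0.247080 + (0.247080 − 0.389594)/15 = 0.237579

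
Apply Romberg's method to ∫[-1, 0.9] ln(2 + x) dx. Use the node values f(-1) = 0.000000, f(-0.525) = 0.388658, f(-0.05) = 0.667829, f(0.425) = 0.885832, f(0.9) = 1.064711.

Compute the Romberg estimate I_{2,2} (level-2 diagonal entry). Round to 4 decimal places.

1.1875

I_{0,0} (trapezoid, 1 panel, h=1.9000): 1.011475
I_{1,0} (trapezoid, 2 panels, h=0.9500): 1.140175
I_{2,0} (trapezoid, 4 panels, h=0.4750): 1.175470
I_{1,1} = 1.140175 + (1.140175 − 1.011475)/3 = 1.183075
I_{2,1} = 1.175470 + (1.175470 − 1.140175)/3 = 1.187235
I_{2,2} = 1.187235 + (1.187235 − 1.183075)/15 = 1.187512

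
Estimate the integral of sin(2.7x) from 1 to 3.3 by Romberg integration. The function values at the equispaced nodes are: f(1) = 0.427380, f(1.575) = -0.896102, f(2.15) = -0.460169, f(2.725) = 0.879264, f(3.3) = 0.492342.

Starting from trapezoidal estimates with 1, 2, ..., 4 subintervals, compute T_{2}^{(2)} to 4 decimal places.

0.0096

T_{0}^{(0)} (trapezoid, 1 panel, h=2.3000): 1.057680
T_{1}^{(0)} (trapezoid, 2 panels, h=1.1500): -0.000354
T_{2}^{(0)} (trapezoid, 4 panels, h=0.5750): -0.009859
T_{1}^{(1)} = -0.000354 + (-0.000354 − 1.057680)/3 = -0.353032
T_{2}^{(1)} = -0.009859 + (-0.009859 − (-0.000354))/3 = -0.013027
T_{2}^{(2)} = -0.013027 + (-0.013027 − (-0.353032))/15 = 0.009640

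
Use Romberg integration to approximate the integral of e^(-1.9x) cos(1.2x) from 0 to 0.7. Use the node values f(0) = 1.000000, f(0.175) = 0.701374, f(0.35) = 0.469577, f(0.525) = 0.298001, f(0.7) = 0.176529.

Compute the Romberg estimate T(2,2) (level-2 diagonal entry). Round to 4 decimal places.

T(0,0) (trapezoid, 1 panel, h=0.7000): 0.411785
T(1,0) (trapezoid, 2 panels, h=0.3500): 0.370245
T(2,0) (trapezoid, 4 panels, h=0.1750): 0.360013
T(1,1) = 0.370245 + (0.370245 − 0.411785)/3 = 0.356398
T(2,1) = 0.360013 + (0.360013 − 0.370245)/3 = 0.356602
T(2,2) = 0.356602 + (0.356602 − 0.356398)/15 = 0.356616

0.3566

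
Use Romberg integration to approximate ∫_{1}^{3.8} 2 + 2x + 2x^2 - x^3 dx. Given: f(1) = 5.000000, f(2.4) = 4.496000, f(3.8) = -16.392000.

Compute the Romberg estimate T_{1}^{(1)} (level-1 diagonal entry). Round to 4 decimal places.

T_{0}^{(0)} (trapezoid, 1 panel, h=2.8000): -15.948800
T_{1}^{(0)} (trapezoid, 2 panels, h=1.4000): -1.680000
T_{1}^{(1)} = -1.680000 + (-1.680000 − (-15.948800))/3 = 3.076267

3.0763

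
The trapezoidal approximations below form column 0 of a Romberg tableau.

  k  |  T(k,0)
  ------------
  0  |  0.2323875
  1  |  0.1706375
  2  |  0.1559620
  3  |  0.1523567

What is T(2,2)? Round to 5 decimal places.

T(1,1) = 0.1706375 + (0.1706375 − 0.2323875)/3 = 0.1500542
T(2,1) = 0.1559620 + (0.1559620 − 0.1706375)/3 = 0.1510702
T(2,2) = 0.1510702 + (0.1510702 − 0.1500542)/15 = 0.1511379

0.15114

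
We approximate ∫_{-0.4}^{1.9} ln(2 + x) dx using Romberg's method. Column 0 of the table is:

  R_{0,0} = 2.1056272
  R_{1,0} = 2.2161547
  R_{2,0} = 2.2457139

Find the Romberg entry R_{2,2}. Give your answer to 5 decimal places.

2.25574

R_{1,1} = (4·2.2161547 − 2.1056272) / 3 = 2.2529972
R_{2,1} = (4·2.2457139 − 2.2161547) / 3 = 2.2555670
R_{2,2} = (16·2.2555670 − 2.2529972) / 15 = 2.2557383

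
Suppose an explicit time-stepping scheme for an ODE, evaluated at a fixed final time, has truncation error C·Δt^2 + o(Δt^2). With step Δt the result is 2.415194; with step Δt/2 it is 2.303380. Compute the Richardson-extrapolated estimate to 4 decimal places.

2.2661

The leading error scales as Δt^2; refining by a factor of 2 reduces it by 2^2 = 4.
Extrapolated value = (4·A(Δt/2) − A(Δt)) / (4 − 1)
= (4·2.303380 − 2.415194) / 3
= 6.798326 / 3 = 2.266109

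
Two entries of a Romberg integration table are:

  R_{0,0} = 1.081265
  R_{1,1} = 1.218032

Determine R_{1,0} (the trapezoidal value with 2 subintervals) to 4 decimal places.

From R_{1,1} = (4·R_{1,0} − R_{0,0})/3, solve for R_{1,0}:
4·R_{1,0} = 3·1.218032 + 1.081265 = 4.735361
R_{1,0} = 1.183840

1.1838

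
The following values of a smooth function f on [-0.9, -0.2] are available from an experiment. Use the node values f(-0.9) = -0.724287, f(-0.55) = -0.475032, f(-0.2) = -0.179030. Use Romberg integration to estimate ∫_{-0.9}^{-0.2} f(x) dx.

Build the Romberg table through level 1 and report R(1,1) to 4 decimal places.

-0.3271

R(0,0) (trapezoid, 1 panel, h=0.7000): -0.316161
R(1,0) (trapezoid, 2 panels, h=0.3500): -0.324342
R(1,1) = -0.324342 + (-0.324342 − (-0.316161))/3 = -0.327069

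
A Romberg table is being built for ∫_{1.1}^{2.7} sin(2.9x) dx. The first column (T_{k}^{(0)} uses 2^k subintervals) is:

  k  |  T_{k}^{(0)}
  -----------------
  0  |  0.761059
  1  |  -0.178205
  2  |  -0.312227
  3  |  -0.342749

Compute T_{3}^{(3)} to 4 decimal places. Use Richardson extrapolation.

-0.3527

Richardson extrapolation on the trapezoidal column (denominator 4−1=3):
T_{1}^{(1)} = -0.178205 + (-0.178205 − 0.761059)/3 = -0.491293
T_{2}^{(1)} = (4·(-0.312227) − (-0.178205)) / 3 = -0.356901
T_{3}^{(1)} = -0.342749 + (-0.342749 − (-0.312227))/3 = -0.352923
T_{2}^{(2)} = -0.356901 + (-0.356901 − (-0.491293))/15 = -0.347942
T_{3}^{(2)} = -0.352923 + (-0.352923 − (-0.356901))/15 = -0.352658
T_{3}^{(3)} = -0.352658 + (-0.352658 − (-0.347942))/63 = -0.352733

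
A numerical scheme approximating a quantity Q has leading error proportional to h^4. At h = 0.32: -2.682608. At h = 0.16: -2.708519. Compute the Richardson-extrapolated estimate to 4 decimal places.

-2.7102

Extrapolated value = (16·A(h/2) − A(h)) / (16 − 1)
= (16·(-2.708519) − (-2.682608)) / 15
= -40.653696 / 15 = -2.710246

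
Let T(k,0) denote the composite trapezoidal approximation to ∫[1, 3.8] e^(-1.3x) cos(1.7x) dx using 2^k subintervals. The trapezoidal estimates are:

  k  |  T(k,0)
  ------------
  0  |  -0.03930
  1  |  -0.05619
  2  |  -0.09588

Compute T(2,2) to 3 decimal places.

Richardson extrapolation on the trapezoidal column (denominator 4−1=3):
T(1,1) = -0.05619 + (-0.05619 − (-0.03930))/3 = -0.06182
T(2,1) = (4·(-0.09588) − (-0.05619)) / 3 = -0.10911
T(2,2) = -0.10911 + (-0.10911 − (-0.06182))/15 = -0.11226

-0.112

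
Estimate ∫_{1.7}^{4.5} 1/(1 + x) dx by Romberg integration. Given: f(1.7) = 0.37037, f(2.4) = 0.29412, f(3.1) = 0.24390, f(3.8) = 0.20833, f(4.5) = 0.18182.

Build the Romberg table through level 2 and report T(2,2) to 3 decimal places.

0.712

T(0,0) (trapezoid, 1 panel, h=2.8000): 0.77307
T(1,0) (trapezoid, 2 panels, h=1.4000): 0.72799
T(2,0) (trapezoid, 4 panels, h=0.7000): 0.71571
T(1,1) = 0.72799 + (0.72799 − 0.77307)/3 = 0.71296
T(2,1) = 0.71571 + (0.71571 − 0.72799)/3 = 0.71162
T(2,2) = 0.71162 + (0.71162 − 0.71296)/15 = 0.71153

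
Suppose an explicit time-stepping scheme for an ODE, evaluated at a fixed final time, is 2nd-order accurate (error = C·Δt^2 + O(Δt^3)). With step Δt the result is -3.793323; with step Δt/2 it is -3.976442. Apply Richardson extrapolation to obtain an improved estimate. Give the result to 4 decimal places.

Extrapolated value = (4·A(Δt/2) − A(Δt)) / (4 − 1)
= (4·(-3.976442) − (-3.793323)) / 3
= -12.112445 / 3 = -4.037482

-4.0375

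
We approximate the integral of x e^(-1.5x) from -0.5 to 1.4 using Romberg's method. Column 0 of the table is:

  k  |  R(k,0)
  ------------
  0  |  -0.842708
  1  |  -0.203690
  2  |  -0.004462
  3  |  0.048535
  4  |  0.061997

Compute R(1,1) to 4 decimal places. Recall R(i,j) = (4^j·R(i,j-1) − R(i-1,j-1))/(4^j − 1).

0.0093

R(1,1) = -0.203690 + (-0.203690 − (-0.842708))/3 = 0.009316
(Column j=1 coincides with Simpson's rule on the same nodes.)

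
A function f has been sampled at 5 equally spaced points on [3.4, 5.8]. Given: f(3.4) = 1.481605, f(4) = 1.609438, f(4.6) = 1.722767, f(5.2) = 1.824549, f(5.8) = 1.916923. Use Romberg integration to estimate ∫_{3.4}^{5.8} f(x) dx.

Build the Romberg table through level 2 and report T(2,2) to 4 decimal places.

T(0,0) (trapezoid, 1 panel, h=2.4000): 4.078234
T(1,0) (trapezoid, 2 panels, h=1.2000): 4.106437
T(2,0) (trapezoid, 4 panels, h=0.6000): 4.113611
T(1,1) = 4.106437 + (4.106437 − 4.078234)/3 = 4.115838
T(2,1) = 4.113611 + (4.113611 − 4.106437)/3 = 4.116002
T(2,2) = 4.116002 + (4.116002 − 4.115838)/15 = 4.116013

4.1160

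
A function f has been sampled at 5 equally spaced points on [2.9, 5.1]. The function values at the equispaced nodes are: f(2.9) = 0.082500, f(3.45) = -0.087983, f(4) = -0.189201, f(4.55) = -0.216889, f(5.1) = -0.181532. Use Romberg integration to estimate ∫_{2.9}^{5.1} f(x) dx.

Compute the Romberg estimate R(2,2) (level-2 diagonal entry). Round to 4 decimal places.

-0.3109

R(0,0) (trapezoid, 1 panel, h=2.2000): -0.108935
R(1,0) (trapezoid, 2 panels, h=1.1000): -0.262589
R(2,0) (trapezoid, 4 panels, h=0.5500): -0.298974
R(1,1) = -0.262589 + (-0.262589 − (-0.108935))/3 = -0.313807
R(2,1) = -0.298974 + (-0.298974 − (-0.262589))/3 = -0.311102
R(2,2) = -0.311102 + (-0.311102 − (-0.313807))/15 = -0.310922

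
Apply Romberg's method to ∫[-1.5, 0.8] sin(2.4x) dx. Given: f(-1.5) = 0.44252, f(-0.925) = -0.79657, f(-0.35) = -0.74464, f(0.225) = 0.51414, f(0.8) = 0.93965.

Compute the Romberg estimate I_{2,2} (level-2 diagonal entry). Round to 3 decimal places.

I_{0,0} (trapezoid, 1 panel, h=2.3000): 1.58950
I_{1,0} (trapezoid, 2 panels, h=1.1500): -0.06159
I_{2,0} (trapezoid, 4 panels, h=0.5750): -0.19319
I_{1,1} = -0.06159 + (-0.06159 − 1.58950)/3 = -0.61195
I_{2,1} = -0.19319 + (-0.19319 − (-0.06159))/3 = -0.23706
I_{2,2} = -0.23706 + (-0.23706 − (-0.61195))/15 = -0.21207

-0.212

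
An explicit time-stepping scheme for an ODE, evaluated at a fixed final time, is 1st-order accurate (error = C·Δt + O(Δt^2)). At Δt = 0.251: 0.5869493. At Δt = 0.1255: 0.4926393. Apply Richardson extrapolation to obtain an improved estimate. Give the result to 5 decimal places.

0.39833

The leading error scales as Δt; refining by a factor of 2 reduces it by 2^1 = 2.
Extrapolated value = (2·A(Δt/2) − A(Δt)) / (2 − 1)
= (2·0.4926393 − 0.5869493) / 1
= 0.3983293 / 1 = 0.3983293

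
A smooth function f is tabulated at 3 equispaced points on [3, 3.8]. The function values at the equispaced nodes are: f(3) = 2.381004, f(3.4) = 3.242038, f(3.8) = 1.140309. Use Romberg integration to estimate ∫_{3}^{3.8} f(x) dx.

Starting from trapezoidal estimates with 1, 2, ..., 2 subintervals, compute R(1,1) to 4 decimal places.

2.1986

R(0,0) (trapezoid, 1 panel, h=0.8000): 1.408525
R(1,0) (trapezoid, 2 panels, h=0.4000): 2.001078
R(1,1) = 2.001078 + (2.001078 − 1.408525)/3 = 2.198596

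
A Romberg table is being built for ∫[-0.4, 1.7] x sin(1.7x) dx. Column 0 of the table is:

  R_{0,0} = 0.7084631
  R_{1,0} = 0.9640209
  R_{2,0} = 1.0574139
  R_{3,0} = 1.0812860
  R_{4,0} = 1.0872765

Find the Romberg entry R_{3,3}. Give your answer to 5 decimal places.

1.08926

Richardson extrapolation on the trapezoidal column (denominator 4−1=3):
R_{1,1} = (4·0.9640209 − 0.7084631) / 3 = 1.0492068
R_{2,1} = 1.0574139 + (1.0574139 − 0.9640209)/3 = 1.0885449
R_{3,1} = 1.0812860 + (1.0812860 − 1.0574139)/3 = 1.0892434
R_{2,2} = (16·1.0885449 − 1.0492068) / 15 = 1.0911674
R_{3,2} = (16·1.0892434 − 1.0885449) / 15 = 1.0892900
R_{3,3} = (64·1.0892900 − 1.0911674) / 63 = 1.0892602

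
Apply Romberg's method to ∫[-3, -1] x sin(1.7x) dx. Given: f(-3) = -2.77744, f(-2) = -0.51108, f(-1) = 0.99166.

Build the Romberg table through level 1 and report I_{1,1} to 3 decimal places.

-1.277

I_{0,0} (trapezoid, 1 panel, h=2.0000): -1.78578
I_{1,0} (trapezoid, 2 panels, h=1.0000): -1.40397
I_{1,1} = -1.40397 + (-1.40397 − (-1.78578))/3 = -1.27670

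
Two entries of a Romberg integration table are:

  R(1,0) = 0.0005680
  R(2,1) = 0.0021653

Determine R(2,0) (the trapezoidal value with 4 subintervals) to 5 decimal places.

From R(2,1) = (4·R(2,0) − R(1,0))/3, solve for R(2,0):
4·R(2,0) = 3·0.0021653 + 0.0005680 = 0.0070639
R(2,0) = 0.0017660

0.00177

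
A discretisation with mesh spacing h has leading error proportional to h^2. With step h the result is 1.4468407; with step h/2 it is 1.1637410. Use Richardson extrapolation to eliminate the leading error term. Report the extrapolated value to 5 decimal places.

The leading error scales as h^2; refining by a factor of 2 reduces it by 2^2 = 4.
Extrapolated value = (4·A(h/2) − A(h)) / (4 − 1)
= (4·1.1637410 − 1.4468407) / 3
= 3.2081233 / 3 = 1.0693744

1.06937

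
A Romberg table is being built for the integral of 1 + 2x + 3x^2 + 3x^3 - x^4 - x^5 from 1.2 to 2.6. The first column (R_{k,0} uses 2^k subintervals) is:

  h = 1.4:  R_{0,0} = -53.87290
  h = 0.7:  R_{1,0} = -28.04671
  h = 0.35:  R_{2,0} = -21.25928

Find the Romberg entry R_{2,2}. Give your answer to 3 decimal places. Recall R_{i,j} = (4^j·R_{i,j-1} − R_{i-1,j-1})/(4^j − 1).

R_{1,1} = (4·(-28.04671) − (-53.87290)) / 3 = -19.43798
R_{2,1} = (4·(-21.25928) − (-28.04671)) / 3 = -18.99680
R_{2,2} = (16·(-18.99680) − (-19.43798)) / 15 = -18.96739

-18.967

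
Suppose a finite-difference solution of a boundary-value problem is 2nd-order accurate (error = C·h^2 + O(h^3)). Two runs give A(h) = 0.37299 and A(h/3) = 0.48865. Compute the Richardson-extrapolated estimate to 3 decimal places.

The leading error scales as h^2; refining by a factor of 3 reduces it by 3^2 = 9.
Extrapolated value = (9·A(h/3) − A(h)) / (9 − 1)
= (9·0.48865 − 0.37299) / 8
= 4.02486 / 8 = 0.50311

0.503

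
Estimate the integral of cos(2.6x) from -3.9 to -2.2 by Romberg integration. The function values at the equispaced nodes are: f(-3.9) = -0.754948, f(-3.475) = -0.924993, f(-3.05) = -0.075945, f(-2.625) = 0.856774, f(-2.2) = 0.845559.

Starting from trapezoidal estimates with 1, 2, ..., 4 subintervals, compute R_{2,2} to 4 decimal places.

-0.0465

R_{0,0} (trapezoid, 1 panel, h=1.7000): 0.077019
R_{1,0} (trapezoid, 2 panels, h=0.8500): -0.026044
R_{2,0} (trapezoid, 4 panels, h=0.4250): -0.042015
R_{1,1} = -0.026044 + (-0.026044 − 0.077019)/3 = -0.060398
R_{2,1} = -0.042015 + (-0.042015 − (-0.026044))/3 = -0.047339
R_{2,2} = -0.047339 + (-0.047339 − (-0.060398))/15 = -0.046468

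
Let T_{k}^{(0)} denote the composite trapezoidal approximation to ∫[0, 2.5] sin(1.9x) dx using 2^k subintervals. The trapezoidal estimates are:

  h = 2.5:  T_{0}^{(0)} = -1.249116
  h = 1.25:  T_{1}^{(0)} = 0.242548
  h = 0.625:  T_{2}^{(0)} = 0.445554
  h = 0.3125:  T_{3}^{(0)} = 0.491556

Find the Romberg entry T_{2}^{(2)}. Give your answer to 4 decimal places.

0.4981

T_{1}^{(1)} = (4·0.242548 − (-1.249116)) / 3 = 0.739769
T_{2}^{(1)} = 0.445554 + (0.445554 − 0.242548)/3 = 0.513223
T_{2}^{(2)} = 0.513223 + (0.513223 − 0.739769)/15 = 0.498120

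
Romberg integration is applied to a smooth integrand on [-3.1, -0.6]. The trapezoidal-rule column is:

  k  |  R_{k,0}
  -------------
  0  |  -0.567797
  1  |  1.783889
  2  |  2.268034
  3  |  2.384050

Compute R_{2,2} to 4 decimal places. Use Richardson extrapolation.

2.4202

Richardson extrapolation on the trapezoidal column (denominator 4−1=3):
R_{1,1} = 1.783889 + (1.783889 − (-0.567797))/3 = 2.567784
R_{2,1} = (4·2.268034 − 1.783889) / 3 = 2.429416
R_{2,2} = 2.429416 + (2.429416 − 2.567784)/15 = 2.420191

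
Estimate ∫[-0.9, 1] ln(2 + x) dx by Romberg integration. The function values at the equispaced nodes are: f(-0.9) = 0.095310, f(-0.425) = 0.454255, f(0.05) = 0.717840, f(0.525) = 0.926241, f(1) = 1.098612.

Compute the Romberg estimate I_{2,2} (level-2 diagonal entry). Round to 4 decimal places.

I_{0,0} (trapezoid, 1 panel, h=1.9000): 1.134226
I_{1,0} (trapezoid, 2 panels, h=0.9500): 1.249061
I_{2,0} (trapezoid, 4 panels, h=0.4750): 1.280266
I_{1,1} = 1.249061 + (1.249061 − 1.134226)/3 = 1.287339
I_{2,1} = 1.280266 + (1.280266 − 1.249061)/3 = 1.290668
I_{2,2} = 1.290668 + (1.290668 − 1.287339)/15 = 1.290890

1.2909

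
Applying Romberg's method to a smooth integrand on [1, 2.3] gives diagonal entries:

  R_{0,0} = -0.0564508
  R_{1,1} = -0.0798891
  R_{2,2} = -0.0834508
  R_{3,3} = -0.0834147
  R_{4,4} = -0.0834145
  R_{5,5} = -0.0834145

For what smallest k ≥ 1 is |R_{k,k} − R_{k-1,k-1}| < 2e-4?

|R_{1,1} − R_{0,0}| = 0.0234383 ≥ 2e-4
|R_{2,2} − R_{1,1}| = 0.0035617 ≥ 2e-4
|R_{3,3} − R_{2,2}| = 0.0000361 < 2e-4

k = 3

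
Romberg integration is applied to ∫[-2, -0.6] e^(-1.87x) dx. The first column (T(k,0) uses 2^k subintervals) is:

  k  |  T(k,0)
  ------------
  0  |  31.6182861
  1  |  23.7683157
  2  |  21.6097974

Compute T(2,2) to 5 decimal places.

20.87287

Richardson extrapolation on the trapezoidal column (denominator 4−1=3):
T(1,1) = 23.7683157 + (23.7683157 − 31.6182861)/3 = 21.1516589
T(2,1) = 21.6097974 + (21.6097974 − 23.7683157)/3 = 20.8902913
T(2,2) = 20.8902913 + (20.8902913 − 21.1516589)/15 = 20.8728668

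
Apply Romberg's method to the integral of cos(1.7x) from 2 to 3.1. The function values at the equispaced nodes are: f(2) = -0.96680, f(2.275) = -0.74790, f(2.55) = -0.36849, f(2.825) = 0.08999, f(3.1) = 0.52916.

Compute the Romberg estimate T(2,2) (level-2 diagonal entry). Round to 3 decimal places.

T(0,0) (trapezoid, 1 panel, h=1.1000): -0.24070
T(1,0) (trapezoid, 2 panels, h=0.5500): -0.32302
T(2,0) (trapezoid, 4 panels, h=0.2750): -0.34244
T(1,1) = -0.32302 + (-0.32302 − (-0.24070))/3 = -0.35046
T(2,1) = -0.34244 + (-0.34244 − (-0.32302))/3 = -0.34891
T(2,2) = -0.34891 + (-0.34891 − (-0.35046))/15 = -0.34881

-0.349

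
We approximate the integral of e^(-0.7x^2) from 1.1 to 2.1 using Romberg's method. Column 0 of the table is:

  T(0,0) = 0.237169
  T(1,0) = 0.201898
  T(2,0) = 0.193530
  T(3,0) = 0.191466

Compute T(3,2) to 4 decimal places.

T(2,1) = 0.193530 + (0.193530 − 0.201898)/3 = 0.190741
T(3,1) = (4·0.191466 − 0.193530) / 3 = 0.190778
T(3,2) = 0.190778 + (0.190778 − 0.190741)/15 = 0.190780

0.1908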